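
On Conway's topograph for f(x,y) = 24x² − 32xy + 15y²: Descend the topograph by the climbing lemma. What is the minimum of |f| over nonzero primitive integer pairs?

translate: b→16 (≡-32 mod 48), so (24,-32,15)→(24,16,7)
flip: (24,16,7)→(7,-16,24)
translate: b→-2 (≡-16 mod 14), so (7,-16,24)→(7,-2,15)
reduced (well bottom): (7,-2,15) with a≤c, −a<b≤a
well minimum = a = 7

7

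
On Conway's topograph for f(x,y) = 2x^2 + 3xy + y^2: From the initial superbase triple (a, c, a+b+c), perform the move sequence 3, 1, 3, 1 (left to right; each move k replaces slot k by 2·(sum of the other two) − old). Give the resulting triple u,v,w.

start (2,1,6) = (f(1,0),f(0,1),f(1,1))
replace slot 3: 2·(2+1) − 6 = 0 → (2,1,0)
replace slot 1: 2·(1+0) − 2 = 0 → (0,1,0)
replace slot 3: 2·(0+1) − 0 = 2 → (0,1,2)
replace slot 1: 2·(1+2) − 0 = 6 → (6,1,2)

6,1,2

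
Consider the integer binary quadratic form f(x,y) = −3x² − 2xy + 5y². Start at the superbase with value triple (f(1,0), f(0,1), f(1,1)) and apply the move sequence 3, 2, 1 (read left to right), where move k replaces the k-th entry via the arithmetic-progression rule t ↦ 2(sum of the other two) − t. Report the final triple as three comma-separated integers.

start (-3,5,0) = (f(1,0),f(0,1),f(1,1))
replace slot 3: 2·((-3)+5) − 0 = 4 → (-3,5,4)
replace slot 2: 2·((-3)+4) − 5 = -3 → (-3,-3,4)
replace slot 1: 2·((-3)+4) − (-3) = 5 → (5,-3,4)

5,-3,4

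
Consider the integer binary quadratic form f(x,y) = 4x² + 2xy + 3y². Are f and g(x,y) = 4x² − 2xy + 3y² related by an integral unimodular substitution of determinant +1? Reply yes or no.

D₁ = -44, D₂ = -44
f: flip: (4,2,3)→(3,-2,4)
f: reduced (well bottom): (3,-2,4) with a≤c, −a<b≤a
g: flip: (4,-2,3)→(3,2,4)
g: reduced (well bottom): (3,2,4) with a≤c, −a<b≤a
reduced forms (3, -2, 4) vs (3, 2, 4) ⇒ inequivalent

no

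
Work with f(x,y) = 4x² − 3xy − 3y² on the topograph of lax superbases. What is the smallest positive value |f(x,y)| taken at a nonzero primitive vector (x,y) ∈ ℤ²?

descent: ρ → (-3,3,4)  [lands on river]
river: ρ → (4,5,-2)
river: ρ → (-2,7,1)
river: ρ → (1,7,-2)
river: ρ → (-2,5,4)
river: ρ → (4,3,-3)
closes: descent 1, river 6
min |a| on river = 1

1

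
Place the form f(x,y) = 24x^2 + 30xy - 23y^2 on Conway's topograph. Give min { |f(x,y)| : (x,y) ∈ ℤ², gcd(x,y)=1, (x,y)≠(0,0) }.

river: ρ → (-23,16,31)
river: ρ → (31,46,-8)
river: ρ → (-8,50,19)
river: ρ → (19,26,-32)
river: ρ → (-32,38,13)
river: ρ → (13,40,-29)
river: ρ → (-29,18,24)
river: ρ → (24,30,-23)
closes: descent 0, river 8
min |a| on river = 8

8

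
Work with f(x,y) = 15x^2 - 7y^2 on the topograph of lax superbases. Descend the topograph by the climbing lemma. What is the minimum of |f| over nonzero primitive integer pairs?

descent: ρ → (-7,14,8)  [lands on river]
river: ρ → (8,18,-3)
river: ρ → (-3,18,8)
river: ρ → (8,14,-7)
closes: descent 1, river 4
min |a| on river = 3

3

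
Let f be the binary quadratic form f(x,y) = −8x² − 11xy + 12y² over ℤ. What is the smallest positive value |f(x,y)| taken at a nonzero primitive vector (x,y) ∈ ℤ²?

descent: ρ → (12,11,-8)  [lands on river]
river: ρ → (-8,21,2)
river: ρ → (2,19,-18)
river: ρ → (-18,17,3)
river: ρ → (3,19,-12)
river: ρ → (-12,5,10)
river: ρ → (10,15,-7)
river: ρ → (-7,13,12)
closes: descent 1, river 8
min |a| on river = 2

2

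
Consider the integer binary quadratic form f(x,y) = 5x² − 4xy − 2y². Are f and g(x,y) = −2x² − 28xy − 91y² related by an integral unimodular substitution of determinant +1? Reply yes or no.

D₁ = 56, D₂ = 56
river cycle of f (length 4): (-2, 4, 5), (5, 6, -1), (-1, 6, 5), (5, 4, -2)
river cycle of g (length 4): (-2, 4, 5), (5, 6, -1), (-1, 6, 5), (5, 4, -2)
cycles coincide ⇒ equivalent

yes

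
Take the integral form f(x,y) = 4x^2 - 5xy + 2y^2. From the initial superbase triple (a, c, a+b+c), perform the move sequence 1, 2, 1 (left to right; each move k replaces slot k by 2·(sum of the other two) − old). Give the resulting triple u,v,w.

start (4,2,1) = (f(1,0),f(0,1),f(1,1))
replace slot 1: 2·(2+1) − 4 = 2 → (2,2,1)
replace slot 2: 2·(2+1) − 2 = 4 → (2,4,1)
replace slot 1: 2·(4+1) − 2 = 8 → (8,4,1)

8,4,1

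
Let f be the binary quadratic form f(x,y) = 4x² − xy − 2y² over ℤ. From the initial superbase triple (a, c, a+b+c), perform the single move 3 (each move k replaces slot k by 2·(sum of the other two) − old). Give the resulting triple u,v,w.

start (4,-2,1) = (f(1,0),f(0,1),f(1,1))
replace slot 3: 2·(4+(-2)) − 1 = 3 → (4,-2,3)

4,-2,3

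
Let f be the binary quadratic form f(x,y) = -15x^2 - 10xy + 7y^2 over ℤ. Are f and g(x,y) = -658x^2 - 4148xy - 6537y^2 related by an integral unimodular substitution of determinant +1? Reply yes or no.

D₁ = 520, D₂ = 520
river cycle of f (length 10): (7, 10, -15), (-15, 20, 2), (2, 20, -15), (-15, 10, 7), (7, 18, -7), (-7, 10, 15), (15, 20, -2), (-2, 20, 15), (15, 10, -7), (-7, 18, 7)
river cycle of g (length 10): (-15, 20, 2), (2, 20, -15), (-15, 10, 7), (7, 18, -7), (-7, 10, 15), (15, 20, -2), (-2, 20, 15), (15, 10, -7), (-7, 18, 7), (7, 10, -15)
cycles coincide ⇒ equivalent

yes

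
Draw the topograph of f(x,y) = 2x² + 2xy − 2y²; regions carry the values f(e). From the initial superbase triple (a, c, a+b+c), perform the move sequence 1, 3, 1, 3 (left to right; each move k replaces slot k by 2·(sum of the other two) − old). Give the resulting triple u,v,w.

start (2,-2,2) = (f(1,0),f(0,1),f(1,1))
replace slot 1: 2·((-2)+2) − 2 = -2 → (-2,-2,2)
replace slot 3: 2·((-2)+(-2)) − 2 = -10 → (-2,-2,-10)
replace slot 1: 2·((-2)+(-10)) − (-2) = -22 → (-22,-2,-10)
replace slot 3: 2·((-22)+(-2)) − (-10) = -38 → (-22,-2,-38)

-22,-2,-38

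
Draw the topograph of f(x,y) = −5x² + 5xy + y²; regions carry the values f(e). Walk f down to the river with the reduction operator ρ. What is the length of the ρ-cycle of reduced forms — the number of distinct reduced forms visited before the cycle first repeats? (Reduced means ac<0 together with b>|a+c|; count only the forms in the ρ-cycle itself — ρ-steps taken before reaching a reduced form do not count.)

D = 45, ⌊√D⌋ = 6
river: ρ → (1,5,-5)
river: ρ → (-5,5,1)
ρ-cycle length = 2 (tail of 0 descent steps not counted)

2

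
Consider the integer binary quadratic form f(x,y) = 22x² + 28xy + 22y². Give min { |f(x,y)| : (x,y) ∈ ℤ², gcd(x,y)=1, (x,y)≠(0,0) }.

translate: b→-16 (≡28 mod 44), so (22,28,22)→(22,-16,16)
flip: (22,-16,16)→(16,16,22)
reduced (well bottom): (16,16,22) with a≤c, −a<b≤a
well minimum = a = 16

16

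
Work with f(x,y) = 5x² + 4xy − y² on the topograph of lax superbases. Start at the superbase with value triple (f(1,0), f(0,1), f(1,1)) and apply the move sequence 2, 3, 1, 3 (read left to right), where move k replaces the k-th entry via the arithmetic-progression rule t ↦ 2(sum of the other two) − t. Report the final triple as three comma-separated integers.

start (5,-1,8) = (f(1,0),f(0,1),f(1,1))
replace slot 2: 2·(5+8) − (-1) = 27 → (5,27,8)
replace slot 3: 2·(5+27) − 8 = 56 → (5,27,56)
replace slot 1: 2·(27+56) − 5 = 161 → (161,27,56)
replace slot 3: 2·(161+27) − 56 = 320 → (161,27,320)

161,27,320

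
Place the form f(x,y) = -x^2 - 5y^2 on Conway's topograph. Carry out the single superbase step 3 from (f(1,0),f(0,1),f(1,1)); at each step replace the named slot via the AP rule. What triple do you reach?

start (-1,-5,-6) = (f(1,0),f(0,1),f(1,1))
replace slot 3: 2·((-1)+(-5)) − (-6) = -6 → (-1,-5,-6)

-1,-5,-6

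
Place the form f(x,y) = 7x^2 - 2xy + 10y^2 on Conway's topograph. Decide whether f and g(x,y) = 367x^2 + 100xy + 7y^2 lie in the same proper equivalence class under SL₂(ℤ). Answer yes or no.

D₁ = -276, D₂ = -276
f: reduced (well bottom): (7,-2,10) with a≤c, −a<b≤a
g: flip: (367,100,7)→(7,-100,367)
g: translate: b→-2 (≡-100 mod 14), so (7,-100,367)→(7,-2,10)
g: reduced (well bottom): (7,-2,10) with a≤c, −a<b≤a
reduced forms (7, -2, 10) vs (7, -2, 10) ⇒ equivalent

yes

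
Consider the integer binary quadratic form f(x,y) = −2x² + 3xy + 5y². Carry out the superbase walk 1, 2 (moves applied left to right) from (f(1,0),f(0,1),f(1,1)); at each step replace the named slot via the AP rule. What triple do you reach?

start (-2,5,6) = (f(1,0),f(0,1),f(1,1))
replace slot 1: 2·(5+6) − (-2) = 24 → (24,5,6)
replace slot 2: 2·(24+6) − 5 = 55 → (24,55,6)

24,55,6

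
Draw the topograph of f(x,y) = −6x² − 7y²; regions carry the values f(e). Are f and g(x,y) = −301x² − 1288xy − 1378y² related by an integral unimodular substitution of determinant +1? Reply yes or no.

D₁ = -168, D₂ = -168
f is negative-definite; reduce −f:
−f: reduced (well bottom): (6,0,7) with a≤c, −a<b≤a
flip sign back: reduced form of f is (-6,0,-7)
g is negative-definite; reduce −g:
−g: translate: b→84 (≡1288 mod 602), so (301,1288,1378)→(301,84,6)
−g: flip: (301,84,6)→(6,-84,301)
−g: translate: b→0 (≡-84 mod 12), so (6,-84,301)→(6,0,7)
−g: reduced (well bottom): (6,0,7) with a≤c, −a<b≤a
flip sign back: reduced form of g is (-6,0,-7)
reduced forms (-6, 0, -7) vs (-6, 0, -7) ⇒ equivalent

yes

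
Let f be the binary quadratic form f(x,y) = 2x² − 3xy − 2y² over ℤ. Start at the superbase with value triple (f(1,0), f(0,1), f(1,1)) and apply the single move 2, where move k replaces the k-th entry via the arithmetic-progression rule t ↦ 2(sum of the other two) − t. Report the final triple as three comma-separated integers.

start (2,-2,-3) = (f(1,0),f(0,1),f(1,1))
replace slot 2: 2·(2+(-3)) − (-2) = 0 → (2,0,-3)

2,0,-3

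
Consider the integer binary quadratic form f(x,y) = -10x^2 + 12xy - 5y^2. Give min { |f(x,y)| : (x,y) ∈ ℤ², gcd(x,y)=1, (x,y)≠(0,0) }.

translate: b→8 (≡-12 mod 20), so (10,-12,5)→(10,8,3)
flip: (10,8,3)→(3,-8,10)
translate: b→-2 (≡-8 mod 6), so (3,-8,10)→(3,-2,5)
reduced (well bottom): (3,-2,5) with a≤c, −a<b≤a
well minimum |f| = |-3| = 3 (negative-definite)

3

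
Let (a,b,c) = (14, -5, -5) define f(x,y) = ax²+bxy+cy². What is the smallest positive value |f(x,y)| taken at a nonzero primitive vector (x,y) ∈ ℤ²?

descent: ρ → (-5,15,4)  [lands on river]
river: ρ → (4,17,-1)
river: ρ → (-1,17,4)
river: ρ → (4,15,-5)
closes: descent 1, river 4
min |a| on river = 1

1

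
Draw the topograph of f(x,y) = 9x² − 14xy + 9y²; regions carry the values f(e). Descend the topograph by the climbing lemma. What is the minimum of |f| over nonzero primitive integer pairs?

translate: b→4 (≡-14 mod 18), so (9,-14,9)→(9,4,4)
flip: (9,4,4)→(4,-4,9)
translate: b→4 (≡-4 mod 8), so (4,-4,9)→(4,4,9)
reduced (well bottom): (4,4,9) with a≤c, −a<b≤a
well minimum = a = 4

4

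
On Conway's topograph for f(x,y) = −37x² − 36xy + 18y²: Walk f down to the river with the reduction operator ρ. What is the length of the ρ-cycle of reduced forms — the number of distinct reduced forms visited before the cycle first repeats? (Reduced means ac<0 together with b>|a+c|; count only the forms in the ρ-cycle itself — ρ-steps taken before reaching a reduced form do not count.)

D = 3960, ⌊√D⌋ = 62
descent: ρ → (18,36,-37)  [lands on river]
river: ρ → (-37,38,17)
river: ρ → (17,30,-45)
river: ρ → (-45,60,2)
river: ρ → (2,60,-45)
river: ρ → (-45,30,17)
river: ρ → (17,38,-37)
river: ρ → (-37,36,18)
ρ-cycle length = 8 (tail of 1 descent step not counted)

8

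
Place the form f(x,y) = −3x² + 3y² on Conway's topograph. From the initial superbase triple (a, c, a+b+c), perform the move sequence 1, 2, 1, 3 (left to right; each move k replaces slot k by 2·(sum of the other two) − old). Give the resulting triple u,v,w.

start (-3,3,0) = (f(1,0),f(0,1),f(1,1))
replace slot 1: 2·(3+0) − (-3) = 9 → (9,3,0)
replace slot 2: 2·(9+0) − 3 = 15 → (9,15,0)
replace slot 1: 2·(15+0) − 9 = 21 → (21,15,0)
replace slot 3: 2·(21+15) − 0 = 72 → (21,15,72)

21,15,72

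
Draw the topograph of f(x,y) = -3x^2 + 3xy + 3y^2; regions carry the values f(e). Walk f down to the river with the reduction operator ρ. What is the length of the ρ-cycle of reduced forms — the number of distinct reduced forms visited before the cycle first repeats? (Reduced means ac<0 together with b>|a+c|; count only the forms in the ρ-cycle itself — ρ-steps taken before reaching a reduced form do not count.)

D = 45, ⌊√D⌋ = 6
river: ρ → (3,3,-3)
river: ρ → (-3,3,3)
ρ-cycle length = 2 (tail of 0 descent steps not counted)

2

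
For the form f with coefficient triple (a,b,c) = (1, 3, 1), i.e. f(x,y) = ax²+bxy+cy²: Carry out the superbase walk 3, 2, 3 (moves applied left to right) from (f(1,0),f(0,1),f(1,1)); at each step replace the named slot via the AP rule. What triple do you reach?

start (1,1,5) = (f(1,0),f(0,1),f(1,1))
replace slot 3: 2·(1+1) − 5 = -1 → (1,1,-1)
replace slot 2: 2·(1+(-1)) − 1 = -1 → (1,-1,-1)
replace slot 3: 2·(1+(-1)) − (-1) = 1 → (1,-1,1)

1,-1,1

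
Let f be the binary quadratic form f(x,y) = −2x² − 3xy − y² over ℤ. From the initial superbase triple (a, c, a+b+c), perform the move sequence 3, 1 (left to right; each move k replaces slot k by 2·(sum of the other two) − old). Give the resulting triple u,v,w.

start (-2,-1,-6) = (f(1,0),f(0,1),f(1,1))
replace slot 3: 2·((-2)+(-1)) − (-6) = 0 → (-2,-1,0)
replace slot 1: 2·((-1)+0) − (-2) = 0 → (0,-1,0)

0,-1,0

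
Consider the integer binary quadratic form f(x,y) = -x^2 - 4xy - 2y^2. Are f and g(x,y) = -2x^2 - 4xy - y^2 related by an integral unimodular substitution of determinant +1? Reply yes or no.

D₁ = 8, D₂ = 8
river cycle of f (length 2): (1, 2, -1), (-1, 2, 1)
river cycle of g (length 2): (-1, 2, 1), (1, 2, -1)
cycles coincide ⇒ equivalent

yes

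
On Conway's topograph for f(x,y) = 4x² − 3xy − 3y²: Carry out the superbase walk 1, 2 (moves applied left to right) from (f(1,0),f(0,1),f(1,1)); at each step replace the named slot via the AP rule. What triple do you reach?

start (4,-3,-2) = (f(1,0),f(0,1),f(1,1))
replace slot 1: 2·((-3)+(-2)) − 4 = -14 → (-14,-3,-2)
replace slot 2: 2·((-14)+(-2)) − (-3) = -29 → (-14,-29,-2)

-14,-29,-2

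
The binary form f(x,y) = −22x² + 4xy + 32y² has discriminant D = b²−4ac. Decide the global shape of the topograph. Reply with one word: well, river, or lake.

D = b²−4ac = 4² − 4·(-22)·32 = 2832
D > 0 non-square ⇒ indefinite ⇒ periodic river

river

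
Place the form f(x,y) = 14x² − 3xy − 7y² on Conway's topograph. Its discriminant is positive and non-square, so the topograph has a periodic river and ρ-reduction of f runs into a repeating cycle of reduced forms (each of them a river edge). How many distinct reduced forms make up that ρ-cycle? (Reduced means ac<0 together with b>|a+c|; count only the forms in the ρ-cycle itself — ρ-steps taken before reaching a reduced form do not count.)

D = 401, ⌊√D⌋ = 20
descent: ρ → (-7,17,4)  [lands on river]
river: ρ → (4,15,-11)
river: ρ → (-11,7,8)
river: ρ → (8,9,-10)
river: ρ → (-10,11,7)
river: ρ → (7,17,-4)
river: ρ → (-4,15,11)
river: ρ → (11,7,-8)
river: ρ → (-8,9,10)
river: ρ → (10,11,-7)
ρ-cycle length = 10 (tail of 1 descent step not counted)

10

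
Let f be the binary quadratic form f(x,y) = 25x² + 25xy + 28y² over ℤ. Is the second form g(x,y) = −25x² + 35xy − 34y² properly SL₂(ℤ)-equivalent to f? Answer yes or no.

D₁ = -2175, D₂ = -2175
f: reduced (well bottom): (25,25,28) with a≤c, −a<b≤a
g is negative-definite; reduce −g:
−g: translate: b→15 (≡-35 mod 50), so (25,-35,34)→(25,15,24)
−g: flip: (25,15,24)→(24,-15,25)
−g: reduced (well bottom): (24,-15,25) with a≤c, −a<b≤a
flip sign back: reduced form of g is (-24,15,-25)
reduced forms (25, 25, 28) vs (-24, 15, -25) ⇒ inequivalent

no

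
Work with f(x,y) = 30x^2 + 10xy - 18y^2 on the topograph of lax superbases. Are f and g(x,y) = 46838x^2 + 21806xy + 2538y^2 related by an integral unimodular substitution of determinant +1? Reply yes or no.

D₁ = 2260, D₂ = 2260
river cycle of f (length 10): (-18, 26, 22), (22, 18, -22), (-22, 26, 18), (18, 46, -2), (-2, 46, 18), (18, 26, -22), (-22, 18, 22), (22, 26, -18), (-18, 46, 2), (2, 46, -18)
river cycle of g (length 10): (-18, 26, 22), (22, 18, -22), (-22, 26, 18), (18, 46, -2), (-2, 46, 18), (18, 26, -22), (-22, 18, 22), (22, 26, -18), (-18, 46, 2), (2, 46, -18)
cycles coincide ⇒ equivalent

yes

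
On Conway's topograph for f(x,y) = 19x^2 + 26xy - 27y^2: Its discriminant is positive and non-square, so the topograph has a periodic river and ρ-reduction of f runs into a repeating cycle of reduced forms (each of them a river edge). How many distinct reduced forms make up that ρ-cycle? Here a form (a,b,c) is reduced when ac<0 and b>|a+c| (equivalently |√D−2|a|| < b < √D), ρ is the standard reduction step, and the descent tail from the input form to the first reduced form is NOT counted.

D = 2728, ⌊√D⌋ = 52
river: ρ → (-27,28,18)
river: ρ → (18,44,-11)
river: ρ → (-11,44,18)
river: ρ → (18,28,-27)
river: ρ → (-27,26,19)
river: ρ → (19,50,-3)
river: ρ → (-3,52,2)
river: ρ → (2,52,-3)
river: ρ → (-3,50,19)
river: ρ → (19,26,-27)
ρ-cycle length = 10 (tail of 0 descent steps not counted)

10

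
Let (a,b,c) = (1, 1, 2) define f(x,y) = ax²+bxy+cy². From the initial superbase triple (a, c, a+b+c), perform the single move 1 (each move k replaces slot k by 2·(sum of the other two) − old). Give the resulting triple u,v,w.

start (1,2,4) = (f(1,0),f(0,1),f(1,1))
replace slot 1: 2·(2+4) − 1 = 11 → (11,2,4)

11,2,4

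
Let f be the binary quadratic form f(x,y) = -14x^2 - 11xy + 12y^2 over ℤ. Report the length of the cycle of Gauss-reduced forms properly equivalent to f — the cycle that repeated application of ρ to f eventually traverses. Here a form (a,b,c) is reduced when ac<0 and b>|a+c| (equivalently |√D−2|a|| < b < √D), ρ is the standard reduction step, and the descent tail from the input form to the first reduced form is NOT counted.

D = 793, ⌊√D⌋ = 28
descent: ρ → (12,11,-14)  [lands on river]
river: ρ → (-14,17,9)
river: ρ → (9,19,-12)
river: ρ → (-12,5,16)
river: ρ → (16,27,-1)
river: ρ → (-1,27,16)
river: ρ → (16,5,-12)
river: ρ → (-12,19,9)
river: ρ → (9,17,-14)
river: ρ → (-14,11,12)
river: ρ → (12,13,-13)
river: ρ → (-13,13,12)
ρ-cycle length = 12 (tail of 1 descent step not counted)

12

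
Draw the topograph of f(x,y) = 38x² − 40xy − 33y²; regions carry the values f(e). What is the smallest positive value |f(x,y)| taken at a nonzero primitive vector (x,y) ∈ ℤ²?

descent: ρ → (-33,40,38)  [lands on river]
river: ρ → (38,36,-35)
river: ρ → (-35,34,39)
river: ρ → (39,44,-30)
river: ρ → (-30,76,7)
river: ρ → (7,78,-19)
river: ρ → (-19,74,15)
river: ρ → (15,76,-14)
river: ρ → (-14,64,45)
river: ρ → (45,26,-33)
closes: descent 1, river 10
min |a| on river = 7

7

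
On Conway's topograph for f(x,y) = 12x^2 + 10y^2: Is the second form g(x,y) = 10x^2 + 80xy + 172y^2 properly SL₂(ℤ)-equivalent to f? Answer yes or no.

D₁ = -480, D₂ = -480
f: flip: (12,0,10)→(10,0,12)
f: reduced (well bottom): (10,0,12) with a≤c, −a<b≤a
g: translate: b→0 (≡80 mod 20), so (10,80,172)→(10,0,12)
g: reduced (well bottom): (10,0,12) with a≤c, −a<b≤a
reduced forms (10, 0, 12) vs (10, 0, 12) ⇒ equivalent

yes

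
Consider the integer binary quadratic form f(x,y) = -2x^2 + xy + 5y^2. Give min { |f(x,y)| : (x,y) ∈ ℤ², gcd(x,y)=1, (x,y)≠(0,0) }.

descent: ρ → (5,-1,-2)
descent: ρ → (-2,5,2)  [lands on river]
river: ρ → (2,3,-4)
river: ρ → (-4,5,1)
river: ρ → (1,5,-4)
river: ρ → (-4,3,2)
river: ρ → (2,5,-2)
river: ρ → (-2,3,4)
river: ρ → (4,5,-1)
river: ρ → (-1,5,4)
river: ρ → (4,3,-2)
closes: descent 2, river 10
min |a| on river = 1

1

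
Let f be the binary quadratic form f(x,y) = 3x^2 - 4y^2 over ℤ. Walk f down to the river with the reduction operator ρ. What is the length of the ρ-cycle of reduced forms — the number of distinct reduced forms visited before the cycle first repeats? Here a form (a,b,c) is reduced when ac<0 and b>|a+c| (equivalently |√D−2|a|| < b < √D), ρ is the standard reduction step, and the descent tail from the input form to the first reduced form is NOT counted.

D = 48, ⌊√D⌋ = 6
descent: ρ → (-4,0,3)
descent: ρ → (3,6,-1)  [lands on river]
river: ρ → (-1,6,3)
ρ-cycle length = 2 (tail of 2 descent steps not counted)

2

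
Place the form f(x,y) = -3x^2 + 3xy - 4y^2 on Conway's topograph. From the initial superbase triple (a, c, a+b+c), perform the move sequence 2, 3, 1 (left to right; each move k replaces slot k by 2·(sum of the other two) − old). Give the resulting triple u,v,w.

start (-3,-4,-4) = (f(1,0),f(0,1),f(1,1))
replace slot 2: 2·((-3)+(-4)) − (-4) = -10 → (-3,-10,-4)
replace slot 3: 2·((-3)+(-10)) − (-4) = -22 → (-3,-10,-22)
replace slot 1: 2·((-10)+(-22)) − (-3) = -61 → (-61,-10,-22)

-61,-10,-22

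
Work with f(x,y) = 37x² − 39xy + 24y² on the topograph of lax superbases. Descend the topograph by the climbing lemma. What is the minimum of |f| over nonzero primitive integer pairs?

translate: b→35 (≡-39 mod 74), so (37,-39,24)→(37,35,22)
flip: (37,35,22)→(22,-35,37)
translate: b→9 (≡-35 mod 44), so (22,-35,37)→(22,9,24)
reduced (well bottom): (22,9,24) with a≤c, −a<b≤a
well minimum = a = 22

22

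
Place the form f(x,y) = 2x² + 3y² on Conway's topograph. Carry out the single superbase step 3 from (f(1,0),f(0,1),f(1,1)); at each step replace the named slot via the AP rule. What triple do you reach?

start (2,3,5) = (f(1,0),f(0,1),f(1,1))
replace slot 3: 2·(2+3) − 5 = 5 → (2,3,5)

2,3,5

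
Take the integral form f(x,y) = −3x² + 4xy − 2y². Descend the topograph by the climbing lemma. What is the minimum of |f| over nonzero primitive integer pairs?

translate: b→2 (≡-4 mod 6), so (3,-4,2)→(3,2,1)
flip: (3,2,1)→(1,-2,3)
translate: b→0 (≡-2 mod 2), so (1,-2,3)→(1,0,2)
reduced (well bottom): (1,0,2) with a≤c, −a<b≤a
well minimum |f| = |-1| = 1 (negative-definite)

1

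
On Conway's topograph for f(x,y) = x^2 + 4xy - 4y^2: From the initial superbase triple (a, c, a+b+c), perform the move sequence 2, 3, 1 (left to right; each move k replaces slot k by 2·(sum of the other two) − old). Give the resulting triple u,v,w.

start (1,-4,1) = (f(1,0),f(0,1),f(1,1))
replace slot 2: 2·(1+1) − (-4) = 8 → (1,8,1)
replace slot 3: 2·(1+8) − 1 = 17 → (1,8,17)
replace slot 1: 2·(8+17) − 1 = 49 → (49,8,17)

49,8,17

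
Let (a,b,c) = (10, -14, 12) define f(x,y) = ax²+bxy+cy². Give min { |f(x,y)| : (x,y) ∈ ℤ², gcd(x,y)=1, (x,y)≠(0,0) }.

translate: b→6 (≡-14 mod 20), so (10,-14,12)→(10,6,8)
flip: (10,6,8)→(8,-6,10)
reduced (well bottom): (8,-6,10) with a≤c, −a<b≤a
well minimum = a = 8

8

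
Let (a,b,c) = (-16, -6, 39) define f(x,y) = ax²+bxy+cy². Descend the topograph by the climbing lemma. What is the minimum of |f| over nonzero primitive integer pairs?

descent: ρ → (39,6,-16)
descent: ρ → (-16,26,29)  [lands on river]
river: ρ → (29,32,-13)
river: ρ → (-13,46,8)
river: ρ → (8,50,-1)
river: ρ → (-1,50,8)
river: ρ → (8,46,-13)
river: ρ → (-13,32,29)
river: ρ → (29,26,-16)
river: ρ → (-16,38,17)
river: ρ → (17,30,-24)
river: ρ → (-24,18,23)
river: ρ → (23,28,-19)
river: ρ → (-19,48,3)
river: ρ → (3,48,-19)
river: ρ → (-19,28,23)
river: ρ → (23,18,-24)
river: ρ → (-24,30,17)
river: ρ → (17,38,-16)
closes: descent 2, river 18
min |a| on river = 1

1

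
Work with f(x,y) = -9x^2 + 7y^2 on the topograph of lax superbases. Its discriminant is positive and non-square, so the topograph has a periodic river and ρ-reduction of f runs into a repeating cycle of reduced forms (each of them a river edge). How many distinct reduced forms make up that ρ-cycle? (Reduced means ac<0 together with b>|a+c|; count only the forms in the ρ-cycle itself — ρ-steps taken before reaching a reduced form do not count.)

D = 252, ⌊√D⌋ = 15
descent: ρ → (7,14,-2)  [lands on river]
river: ρ → (-2,14,7)
ρ-cycle length = 2 (tail of 1 descent step not counted)

2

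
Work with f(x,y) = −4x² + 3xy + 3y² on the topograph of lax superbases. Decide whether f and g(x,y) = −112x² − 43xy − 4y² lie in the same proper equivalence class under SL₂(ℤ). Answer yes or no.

D₁ = 57, D₂ = 57
river cycle of f (length 6): (3, 3, -4), (-4, 5, 2), (2, 7, -1), (-1, 7, 2), (2, 5, -4), (-4, 3, 3)
river cycle of g (length 6): (-4, 3, 3), (3, 3, -4), (-4, 5, 2), (2, 7, -1), (-1, 7, 2), (2, 5, -4)
cycles coincide ⇒ equivalent

yes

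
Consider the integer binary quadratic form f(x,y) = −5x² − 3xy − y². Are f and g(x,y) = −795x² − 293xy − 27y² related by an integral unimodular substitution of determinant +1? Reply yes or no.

D₁ = -11, D₂ = -11
f is negative-definite; reduce −f:
−f: flip: (5,3,1)→(1,-3,5)
−f: translate: b→1 (≡-3 mod 2), so (1,-3,5)→(1,1,3)
−f: reduced (well bottom): (1,1,3) with a≤c, −a<b≤a
flip sign back: reduced form of f is (-1,-1,-3)
g is negative-definite; reduce −g:
−g: flip: (795,293,27)→(27,-293,795)
−g: translate: b→-23 (≡-293 mod 54), so (27,-293,795)→(27,-23,5)
−g: flip: (27,-23,5)→(5,23,27)
−g: translate: b→3 (≡23 mod 10), so (5,23,27)→(5,3,1)
−g: flip: (5,3,1)→(1,-3,5)
−g: translate: b→1 (≡-3 mod 2), so (1,-3,5)→(1,1,3)
−g: reduced (well bottom): (1,1,3) with a≤c, −a<b≤a
flip sign back: reduced form of g is (-1,-1,-3)
reduced forms (-1, -1, -3) vs (-1, -1, -3) ⇒ equivalent

yes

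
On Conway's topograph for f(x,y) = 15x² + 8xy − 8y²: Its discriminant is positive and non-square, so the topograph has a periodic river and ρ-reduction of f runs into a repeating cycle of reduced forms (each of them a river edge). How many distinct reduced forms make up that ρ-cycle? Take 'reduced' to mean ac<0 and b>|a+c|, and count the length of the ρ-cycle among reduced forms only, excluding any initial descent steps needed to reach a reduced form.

D = 544, ⌊√D⌋ = 23
river: ρ → (-8,8,15)
river: ρ → (15,22,-1)
river: ρ → (-1,22,15)
river: ρ → (15,8,-8)
ρ-cycle length = 4 (tail of 0 descent steps not counted)

4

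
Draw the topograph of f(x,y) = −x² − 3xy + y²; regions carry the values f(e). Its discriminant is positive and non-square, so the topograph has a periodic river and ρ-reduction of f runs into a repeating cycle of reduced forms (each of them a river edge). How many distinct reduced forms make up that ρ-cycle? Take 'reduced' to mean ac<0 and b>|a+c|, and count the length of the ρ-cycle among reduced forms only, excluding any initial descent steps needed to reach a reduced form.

D = 13, ⌊√D⌋ = 3
descent: ρ → (1,3,-1)  [lands on river]
river: ρ → (-1,3,1)
ρ-cycle length = 2 (tail of 1 descent step not counted)

2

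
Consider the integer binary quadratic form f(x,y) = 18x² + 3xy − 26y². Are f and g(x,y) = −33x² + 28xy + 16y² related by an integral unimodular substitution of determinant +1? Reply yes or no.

D₁ = 1881, D₂ = 2896
discriminants differ ⇒ not SL₂(ℤ)-equivalent

no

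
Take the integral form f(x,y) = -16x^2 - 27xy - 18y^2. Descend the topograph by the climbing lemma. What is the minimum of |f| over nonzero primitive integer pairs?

translate: b→-5 (≡27 mod 32), so (16,27,18)→(16,-5,7)
flip: (16,-5,7)→(7,5,16)
reduced (well bottom): (7,5,16) with a≤c, −a<b≤a
well minimum |f| = |-7| = 7 (negative-definite)

7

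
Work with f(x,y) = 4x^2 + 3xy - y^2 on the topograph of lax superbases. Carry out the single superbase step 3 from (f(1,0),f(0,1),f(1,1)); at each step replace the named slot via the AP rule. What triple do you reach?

start (4,-1,6) = (f(1,0),f(0,1),f(1,1))
replace slot 3: 2·(4+(-1)) − 6 = 0 → (4,-1,0)

4,-1,0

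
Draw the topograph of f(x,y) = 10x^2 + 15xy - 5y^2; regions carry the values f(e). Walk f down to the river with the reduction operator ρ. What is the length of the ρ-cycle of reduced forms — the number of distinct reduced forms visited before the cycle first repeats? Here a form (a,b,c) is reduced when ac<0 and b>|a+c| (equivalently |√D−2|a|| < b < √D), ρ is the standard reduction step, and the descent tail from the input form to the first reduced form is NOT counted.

D = 425, ⌊√D⌋ = 20
river: ρ → (-5,15,10)
river: ρ → (10,5,-10)
river: ρ → (-10,15,5)
river: ρ → (5,15,-10)
river: ρ → (-10,5,10)
river: ρ → (10,15,-5)
ρ-cycle length = 6 (tail of 0 descent steps not counted)

6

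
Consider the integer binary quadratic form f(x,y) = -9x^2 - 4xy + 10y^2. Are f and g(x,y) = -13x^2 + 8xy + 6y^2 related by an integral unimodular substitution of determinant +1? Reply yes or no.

D₁ = 376, D₂ = 376
river cycle of f (length 16): (10, 4, -9), (-9, 14, 5), (5, 16, -6), (-6, 8, 13), (13, 18, -1), (-1, 18, 13), (13, 8, -6), (-6, 16, 5), (5, 14, -9), (-9, 4, 10), … (6 more)
river cycle of g (length 16): (6, 16, -5), (-5, 14, 9), (9, 4, -10), (-10, 16, 3), (3, 14, -15), (-15, 16, 2), (2, 16, -15), (-15, 14, 3), (3, 16, -10), (-10, 4, 9), … (6 more)
cycles differ ⇒ inequivalent

no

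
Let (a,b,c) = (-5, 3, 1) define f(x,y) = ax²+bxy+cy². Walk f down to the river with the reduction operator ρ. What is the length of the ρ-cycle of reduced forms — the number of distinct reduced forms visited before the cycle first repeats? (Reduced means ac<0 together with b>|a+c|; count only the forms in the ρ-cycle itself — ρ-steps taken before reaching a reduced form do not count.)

D = 29, ⌊√D⌋ = 5
descent: ρ → (1,5,-1)  [lands on river]
river: ρ → (-1,5,1)
ρ-cycle length = 2 (tail of 1 descent step not counted)

2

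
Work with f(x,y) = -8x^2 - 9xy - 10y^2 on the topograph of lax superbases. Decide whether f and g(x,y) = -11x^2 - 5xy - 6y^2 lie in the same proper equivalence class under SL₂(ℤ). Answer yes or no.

D₁ = -239, D₂ = -239
f is negative-definite; reduce −f:
−f: translate: b→-7 (≡9 mod 16), so (8,9,10)→(8,-7,9)
−f: reduced (well bottom): (8,-7,9) with a≤c, −a<b≤a
flip sign back: reduced form of f is (-8,7,-9)
g is negative-definite; reduce −g:
−g: flip: (11,5,6)→(6,-5,11)
−g: reduced (well bottom): (6,-5,11) with a≤c, −a<b≤a
flip sign back: reduced form of g is (-6,5,-11)
reduced forms (-8, 7, -9) vs (-6, 5, -11) ⇒ inequivalent

no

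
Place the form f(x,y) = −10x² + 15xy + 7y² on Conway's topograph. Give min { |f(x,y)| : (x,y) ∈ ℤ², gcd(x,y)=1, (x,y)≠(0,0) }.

river: ρ → (7,13,-12)
river: ρ → (-12,11,8)
river: ρ → (8,21,-2)
river: ρ → (-2,19,18)
river: ρ → (18,17,-3)
river: ρ → (-3,19,12)
river: ρ → (12,5,-10)
river: ρ → (-10,15,7)
closes: descent 0, river 8
min |a| on river = 2

2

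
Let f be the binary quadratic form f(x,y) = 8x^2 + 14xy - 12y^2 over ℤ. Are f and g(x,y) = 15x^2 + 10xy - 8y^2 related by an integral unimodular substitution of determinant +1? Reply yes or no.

D₁ = 580, D₂ = 580
river cycle of f (length 10): (-12, 10, 10), (10, 10, -12), (-12, 14, 8), (8, 18, -8), (-8, 14, 12), (12, 10, -10), (-10, 10, 12), (12, 14, -8), (-8, 18, 8), (8, 14, -12)
river cycle of g (length 6): (-8, 22, 3), (3, 20, -15), (-15, 10, 8), (8, 22, -3), (-3, 20, 15), (15, 10, -8)
cycles differ ⇒ inequivalent

no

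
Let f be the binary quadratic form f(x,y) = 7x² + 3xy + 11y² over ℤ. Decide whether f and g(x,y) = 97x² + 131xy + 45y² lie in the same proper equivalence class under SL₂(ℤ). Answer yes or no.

D₁ = -299, D₂ = -299
f: reduced (well bottom): (7,3,11) with a≤c, −a<b≤a
g: translate: b→-63 (≡131 mod 194), so (97,131,45)→(97,-63,11)
g: flip: (97,-63,11)→(11,63,97)
g: translate: b→-3 (≡63 mod 22), so (11,63,97)→(11,-3,7)
g: flip: (11,-3,7)→(7,3,11)
g: reduced (well bottom): (7,3,11) with a≤c, −a<b≤a
reduced forms (7, 3, 11) vs (7, 3, 11) ⇒ equivalent

yes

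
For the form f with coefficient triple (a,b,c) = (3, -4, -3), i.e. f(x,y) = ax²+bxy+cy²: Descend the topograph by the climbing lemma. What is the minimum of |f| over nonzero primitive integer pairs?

descent: ρ → (-3,4,3)  [lands on river]
river: ρ → (3,2,-4)
river: ρ → (-4,6,1)
river: ρ → (1,6,-4)
river: ρ → (-4,2,3)
river: ρ → (3,4,-3)
river: ρ → (-3,2,4)
river: ρ → (4,6,-1)
river: ρ → (-1,6,4)
river: ρ → (4,2,-3)
closes: descent 1, river 10
min |a| on river = 1

1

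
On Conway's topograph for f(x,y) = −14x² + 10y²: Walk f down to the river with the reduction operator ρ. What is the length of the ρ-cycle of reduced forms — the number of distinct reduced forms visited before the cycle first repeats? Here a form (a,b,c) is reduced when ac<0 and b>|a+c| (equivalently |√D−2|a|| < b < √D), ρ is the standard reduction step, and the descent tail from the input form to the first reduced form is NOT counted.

D = 560, ⌊√D⌋ = 23
descent: ρ → (10,20,-4)  [lands on river]
river: ρ → (-4,20,10)
ρ-cycle length = 2 (tail of 1 descent step not counted)

2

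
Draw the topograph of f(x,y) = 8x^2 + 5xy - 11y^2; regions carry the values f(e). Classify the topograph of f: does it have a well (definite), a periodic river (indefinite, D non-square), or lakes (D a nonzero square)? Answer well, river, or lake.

D = b²−4ac = 5² − 4·8·(-11) = 377
D > 0 non-square ⇒ indefinite ⇒ periodic river

river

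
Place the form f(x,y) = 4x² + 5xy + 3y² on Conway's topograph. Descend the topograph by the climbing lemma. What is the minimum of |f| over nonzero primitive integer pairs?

translate: b→-3 (≡5 mod 8), so (4,5,3)→(4,-3,2)
flip: (4,-3,2)→(2,3,4)
translate: b→-1 (≡3 mod 4), so (2,3,4)→(2,-1,3)
reduced (well bottom): (2,-1,3) with a≤c, −a<b≤a
well minimum = a = 2

2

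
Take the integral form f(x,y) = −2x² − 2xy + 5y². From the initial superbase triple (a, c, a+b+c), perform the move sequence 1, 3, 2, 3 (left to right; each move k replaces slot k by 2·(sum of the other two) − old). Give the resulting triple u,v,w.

start (-2,5,1) = (f(1,0),f(0,1),f(1,1))
replace slot 1: 2·(5+1) − (-2) = 14 → (14,5,1)
replace slot 3: 2·(14+5) − 1 = 37 → (14,5,37)
replace slot 2: 2·(14+37) − 5 = 97 → (14,97,37)
replace slot 3: 2·(14+97) − 37 = 185 → (14,97,185)

14,97,185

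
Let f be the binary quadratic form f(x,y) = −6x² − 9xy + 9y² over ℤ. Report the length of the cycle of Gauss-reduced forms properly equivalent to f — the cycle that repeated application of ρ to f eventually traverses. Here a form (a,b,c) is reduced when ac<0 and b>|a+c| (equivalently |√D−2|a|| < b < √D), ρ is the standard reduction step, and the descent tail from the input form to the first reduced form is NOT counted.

D = 297, ⌊√D⌋ = 17
descent: ρ → (9,9,-6)  [lands on river]
river: ρ → (-6,15,3)
river: ρ → (3,15,-6)
river: ρ → (-6,9,9)
ρ-cycle length = 4 (tail of 1 descent step not counted)

4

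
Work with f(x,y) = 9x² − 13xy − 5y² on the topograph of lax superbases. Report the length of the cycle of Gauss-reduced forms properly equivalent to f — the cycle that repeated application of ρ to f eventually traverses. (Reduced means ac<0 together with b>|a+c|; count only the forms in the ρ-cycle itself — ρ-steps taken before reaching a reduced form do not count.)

D = 349, ⌊√D⌋ = 18
descent: ρ → (-5,13,9)  [lands on river]
river: ρ → (9,5,-9)
river: ρ → (-9,13,5)
river: ρ → (5,17,-3)
river: ρ → (-3,13,15)
river: ρ → (15,17,-1)
river: ρ → (-1,17,15)
river: ρ → (15,13,-3)
river: ρ → (-3,17,5)
river: ρ → (5,13,-9)
river: ρ → (-9,5,9)
river: ρ → (9,13,-5)
river: ρ → (-5,17,3)
river: ρ → (3,13,-15)
river: ρ → (-15,17,1)
river: ρ → (1,17,-15)
river: ρ → (-15,13,3)
river: ρ → (3,17,-5)
ρ-cycle length = 18 (tail of 1 descent step not counted)

18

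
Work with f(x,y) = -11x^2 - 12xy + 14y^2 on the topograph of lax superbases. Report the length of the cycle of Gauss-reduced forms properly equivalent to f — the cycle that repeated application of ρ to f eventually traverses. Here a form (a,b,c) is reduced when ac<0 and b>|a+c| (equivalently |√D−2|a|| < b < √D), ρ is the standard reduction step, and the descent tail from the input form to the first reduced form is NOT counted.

D = 760, ⌊√D⌋ = 27
descent: ρ → (14,12,-11)  [lands on river]
river: ρ → (-11,10,15)
river: ρ → (15,20,-6)
river: ρ → (-6,16,21)
river: ρ → (21,26,-1)
river: ρ → (-1,26,21)
river: ρ → (21,16,-6)
river: ρ → (-6,20,15)
river: ρ → (15,10,-11)
river: ρ → (-11,12,14)
river: ρ → (14,16,-9)
river: ρ → (-9,20,10)
river: ρ → (10,20,-9)
river: ρ → (-9,16,14)
ρ-cycle length = 14 (tail of 1 descent step not counted)

14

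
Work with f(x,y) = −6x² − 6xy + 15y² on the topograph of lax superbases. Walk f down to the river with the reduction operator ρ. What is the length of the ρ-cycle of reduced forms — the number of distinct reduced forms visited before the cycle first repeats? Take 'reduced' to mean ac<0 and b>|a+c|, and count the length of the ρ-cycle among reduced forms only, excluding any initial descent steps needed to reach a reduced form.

D = 396, ⌊√D⌋ = 19
descent: ρ → (15,6,-6)
descent: ρ → (-6,18,3)  [lands on river]
river: ρ → (3,18,-6)
ρ-cycle length = 2 (tail of 2 descent steps not counted)

2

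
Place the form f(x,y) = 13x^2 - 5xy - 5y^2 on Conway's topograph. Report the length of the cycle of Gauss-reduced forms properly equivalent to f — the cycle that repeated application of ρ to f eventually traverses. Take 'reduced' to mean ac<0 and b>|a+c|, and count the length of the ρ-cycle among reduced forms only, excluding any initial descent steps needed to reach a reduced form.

D = 285, ⌊√D⌋ = 16
descent: ρ → (-5,15,3)  [lands on river]
river: ρ → (3,15,-5)
ρ-cycle length = 2 (tail of 1 descent step not counted)

2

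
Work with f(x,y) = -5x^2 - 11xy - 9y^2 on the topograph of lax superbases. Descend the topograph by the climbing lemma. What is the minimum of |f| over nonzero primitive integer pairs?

translate: b→1 (≡11 mod 10), so (5,11,9)→(5,1,3)
flip: (5,1,3)→(3,-1,5)
reduced (well bottom): (3,-1,5) with a≤c, −a<b≤a
well minimum |f| = |-3| = 3 (negative-definite)

3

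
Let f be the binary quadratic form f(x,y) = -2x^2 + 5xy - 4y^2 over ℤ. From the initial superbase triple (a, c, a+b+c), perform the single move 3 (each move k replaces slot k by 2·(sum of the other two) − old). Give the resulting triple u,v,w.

start (-2,-4,-1) = (f(1,0),f(0,1),f(1,1))
replace slot 3: 2·((-2)+(-4)) − (-1) = -11 → (-2,-4,-11)

-2,-4,-11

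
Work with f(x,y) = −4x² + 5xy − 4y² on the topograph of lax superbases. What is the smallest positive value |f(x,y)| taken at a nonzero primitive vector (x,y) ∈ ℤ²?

translate: b→3 (≡-5 mod 8), so (4,-5,4)→(4,3,3)
flip: (4,3,3)→(3,-3,4)
translate: b→3 (≡-3 mod 6), so (3,-3,4)→(3,3,4)
reduced (well bottom): (3,3,4) with a≤c, −a<b≤a
well minimum |f| = |-3| = 3 (negative-definite)

3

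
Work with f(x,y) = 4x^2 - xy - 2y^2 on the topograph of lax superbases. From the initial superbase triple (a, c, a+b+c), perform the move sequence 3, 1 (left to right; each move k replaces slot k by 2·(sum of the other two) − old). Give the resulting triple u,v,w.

start (4,-2,1) = (f(1,0),f(0,1),f(1,1))
replace slot 3: 2·(4+(-2)) − 1 = 3 → (4,-2,3)
replace slot 1: 2·((-2)+3) − 4 = -2 → (-2,-2,3)

-2,-2,3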